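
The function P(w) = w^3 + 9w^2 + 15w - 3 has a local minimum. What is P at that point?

-10

Critical points: P'(w) = 3w^2 + 18w + 15 vanishes at w = -5, -1.
Since P''(w) = 6w + 18, we get P''(-5) = -12 < 0 ⇒ local maximum; P''(-1) = 12 > 0 ⇒ local minimum.
The local minimum is P(-1) = -10.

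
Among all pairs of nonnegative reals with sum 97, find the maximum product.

With x + y = 97, the product is P(x) = x(97 − x).
P'(x) = 97 − 2x = 0 gives x = 97/2; P'' = −2 < 0, so this is the maximum.
P = 97/2·97/2 = 9409/4.

9409/4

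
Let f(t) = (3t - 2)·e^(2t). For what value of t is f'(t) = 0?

1/6

Differentiating with the product rule gives f'(t) = (6t - 1)·e^(2t). Since e^(2t) > 0, the only critical point is t = 1/6.
f''(1/6) has the same sign as 6 > 0, so this is a local minimum.
f(1/6) = (-3/2)·e^(1/3) ≈ -2.0934.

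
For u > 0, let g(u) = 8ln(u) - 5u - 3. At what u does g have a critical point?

8/5

g'(u) = 8/u − 5 = 0 gives u = 8/5.
g''(u) = -8/u², which is negative for u > 0, so this is a local maximum.
g(8/5) = 8·ln(8/5) - 8 - 3 ≈ -7.2400.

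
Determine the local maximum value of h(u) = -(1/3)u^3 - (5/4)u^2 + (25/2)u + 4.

1067/48

h'(u) = -u^2 - (5/2)u + 25/2 = 0 at u = -5, 5/2.
h''(u) = -2u - 5/2. h''(-5) = 15/2 > 0 ⇒ local minimum; h''(5/2) = -15/2 < 0 ⇒ local maximum.
So the local maximum value is h(5/2) = 1067/48.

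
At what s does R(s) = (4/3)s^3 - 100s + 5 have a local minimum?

R'(s) = 4s^2 - 100 = 0 at s = -5, 5.
Since R''(s) = 8s, we get R''(-5) = -40 < 0 ⇒ local maximum; R''(5) = 40 > 0 ⇒ local minimum.
So the local minimum value is R(5) = -985/3.

5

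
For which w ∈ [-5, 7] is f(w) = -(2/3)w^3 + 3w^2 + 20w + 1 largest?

5

Differentiating, f'(w) = -2w^2 + 6w + 20; which vanishes at w = -2 and w = 5.
Compare values at every candidate in [-5, 7]: f(-5) = 178/3,  f(-2) = -65/3,  f(5) = 278/3,  f(7) = 178/3.
Hence the absolute maximum is 278/3 at w = 5.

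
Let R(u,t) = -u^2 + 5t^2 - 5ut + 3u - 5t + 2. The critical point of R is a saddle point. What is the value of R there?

7/9

∂R/∂u = -2u - 5t + 3 = 0 and ∂R/∂t = -5u + 10t - 5 = 0, so (u, t) = (1/9, 5/9).
The Hessian has R_{uu} = -2, R_{tt} = 10, R_{ut} = -5, giving D = -45 < 0, so the point is a saddle point.
R(1/9, 5/9) = 7/9.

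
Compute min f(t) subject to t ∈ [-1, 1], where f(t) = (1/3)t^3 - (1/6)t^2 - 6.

-13/2

Differentiating, f'(t) = t^2 - (1/3)t; which vanishes at t = 0 and t = 1/3.
Compare values at every candidate in [-1, 1]: f(-1) = -13/2, f(0) = -6, f(1/3) = -973/162, f(1) = -35/6.
Hence the absolute minimum is -13/2 at t = -1.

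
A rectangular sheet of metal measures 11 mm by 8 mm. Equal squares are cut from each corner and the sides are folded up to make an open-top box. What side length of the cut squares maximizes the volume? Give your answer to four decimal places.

With cut size x, the volume is V(x) = x(11 − 2x)(8 − 2x) for 0 < x < 4.
V'(x) = 12x^2 − 76x + 88. Setting V'(x) = 0 gives x ≈ 1.5252 (the root in (0, 4)).
V''(x) = 24x − 76 is negative there, so this is the maximum; V ≈ 60.0126.

1.5252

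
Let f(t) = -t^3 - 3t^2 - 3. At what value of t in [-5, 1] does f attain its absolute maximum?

The derivative is -3t^2 - 6t, which vanishes at t = -2 and t = 0.
Evaluating at the critical points and endpoints: f(-5) = 47; f(-2) = -7; f(0) = -3; f(1) = -7.
The maximum over the interval is 47, attained at t = -5.

-5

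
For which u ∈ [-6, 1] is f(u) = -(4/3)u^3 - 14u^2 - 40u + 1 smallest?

f'(u) = -4u^2 - 28u - 40, which vanishes at u = -5 and u = -2.
Evaluating at the critical points and endpoints: f(-6) = 25,  f(-5) = 53/3,  f(-2) = 107/3,  f(1) = -163/3.
The minimum over the interval is -163/3, attained at u = 1.

1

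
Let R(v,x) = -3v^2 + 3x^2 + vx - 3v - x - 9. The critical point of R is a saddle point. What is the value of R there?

∂R/∂v = -6v + x - 3 = 0 and ∂R/∂x = v + 6x - 1 = 0, so (v, x) = (-17/37, 9/37).
The Hessian has R_{vv} = -6, R_{xx} = 6, R_{vx} = 1, giving D = -37 < 0, so the point is a saddle point.
R(-17/37, 9/37) = -312/37.

-312/37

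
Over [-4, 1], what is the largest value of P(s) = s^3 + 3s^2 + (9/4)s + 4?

Differentiating, P'(s) = 3s^2 + 6s + 9/4; which vanishes at s = -3/2 and s = -1/2.
Evaluating at the critical points and endpoints: P(-4) = -21; P(-3/2) = 4; P(-1/2) = 7/2; P(1) = 41/4.
So the maximum is P(1) = 41/4.

41/4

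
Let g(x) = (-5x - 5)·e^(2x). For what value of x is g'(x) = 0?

Differentiating with the product rule gives g'(x) = (-10x - 15)·e^(2x). Since e^(2x) > 0, the only critical point is x = -3/2.
g''(-3/2) has the same sign as -10 < 0, so this is a local maximum.
g(-3/2) = (5/2)·e^(-3) ≈ 0.1245.

-3/2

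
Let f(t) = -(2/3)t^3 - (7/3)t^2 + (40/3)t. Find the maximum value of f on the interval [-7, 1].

Differentiating, f'(t) = -2t^2 - (14/3)t + 40/3; whose only zero in [-7, 1] is t = -4.
Compare values at every candidate in [-7, 1]: f(-7) = 21; f(-4) = -48; f(1) = 31/3.
The maximum over the interval is 21, attained at t = -7.

21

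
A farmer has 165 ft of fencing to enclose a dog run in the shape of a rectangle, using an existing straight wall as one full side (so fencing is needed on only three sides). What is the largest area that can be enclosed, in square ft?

27225/8

Let the sides perpendicular to the wall have length x and the parallel side y, so 2x + y = 165 and the area is A = xy = x(165 − 2x).
A'(x) = 165 − 4x = 0 gives x = 165/4, and A''(x) = −4 < 0 confirms a maximum.
Then y = 165 − 2·165/4 = 165/2 and A = 27225/8.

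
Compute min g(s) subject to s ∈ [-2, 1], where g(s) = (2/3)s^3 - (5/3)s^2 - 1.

-13

g'(s) = 2s^2 - (10/3)s, whose only zero in [-2, 1] is s = 0.
Evaluating at the critical points and endpoints: g(-2) = -13; g(0) = -1; g(1) = -2.
So the minimum is g(-2) = -13.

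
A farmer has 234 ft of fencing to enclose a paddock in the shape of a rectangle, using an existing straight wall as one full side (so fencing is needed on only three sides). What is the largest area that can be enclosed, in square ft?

13689/2

Let the sides perpendicular to the wall have length x and the parallel side y, so 2x + y = 234 and the area is A = xy = x(234 − 2x).
A'(x) = 234 − 4x = 0 gives x = 117/2, and A''(x) = −4 < 0 confirms a maximum.
Then y = 234 − 2·117/2 = 117 and A = 13689/2.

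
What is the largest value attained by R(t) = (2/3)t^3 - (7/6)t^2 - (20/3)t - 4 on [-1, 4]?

5/6

R'(t) = 2t^2 - (7/3)t - 20/3, whose only zero in [-1, 4] is t = 5/2.
Compare values at every candidate in [-1, 4]: R(-1) = 5/6,  R(5/2) = -421/24,  R(4) = -20/3.
So the maximum is R(-1) = 5/6.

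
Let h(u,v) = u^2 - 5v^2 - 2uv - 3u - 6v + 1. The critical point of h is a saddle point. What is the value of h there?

17/8

∂h/∂u = 2u - 2v - 3 = 0 and ∂h/∂v = -2u - 10v - 6 = 0, so (u, v) = (3/4, -3/4).
The Hessian has h_{uu} = 2, h_{vv} = -10, h_{uv} = -2, giving D = -24 < 0, so the point is a saddle point.
h(3/4, -3/4) = 17/8.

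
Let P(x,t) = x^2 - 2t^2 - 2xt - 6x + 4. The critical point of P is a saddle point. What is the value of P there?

-2

∂P/∂x = 2x - 2t - 6 = 0 and ∂P/∂t = -2x - 4t = 0, so (x, t) = (2, -1).
The Hessian has P_{xx} = 2, P_{tt} = -4, P_{xt} = -2, giving D = -12 < 0, so the point is a saddle point.
P(2, -1) = -2.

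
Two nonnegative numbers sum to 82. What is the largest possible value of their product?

1681

With x + y = 82, the product is P(x) = x(82 − x).
P'(x) = 82 − 2x = 0 gives x = 41; P'' = −2 < 0, so this is the maximum.
P = 41·41 = 1681.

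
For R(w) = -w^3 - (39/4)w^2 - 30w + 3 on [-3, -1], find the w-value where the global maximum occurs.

R'(w) = -3w^2 - (39/2)w - 30, whose only zero in [-3, -1] is w = -5/2.
Evaluating at the critical points and endpoints: R(-3) = 129/4; R(-5/2) = 523/16; R(-1) = 97/4.
So the maximum is R(-5/2) = 523/16.

-5/2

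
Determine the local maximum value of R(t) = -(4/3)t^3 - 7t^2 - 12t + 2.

35/4

R'(t) = -4t^2 - 14t - 12 = 0 at t = -2, -3/2.
Since R''(t) = -8t - 14, we get R''(-2) = 2 > 0 ⇒ local minimum; R''(-3/2) = -2 < 0 ⇒ local maximum.
Thus R has its local maximum at t = -3/2, with value 35/4.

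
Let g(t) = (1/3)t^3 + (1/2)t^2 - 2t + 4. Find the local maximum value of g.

g'(t) = t^2 + t - 2 = 0 at t = -2, 1.
Since g''(t) = 2t + 1, we get g''(-2) = -3 < 0 ⇒ local maximum; g''(1) = 3 > 0 ⇒ local minimum.
The local maximum is g(-2) = 22/3.

22/3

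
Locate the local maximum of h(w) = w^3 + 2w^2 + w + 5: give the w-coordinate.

-1

h'(w) = 3w^2 + 4w + 1 = 0 at w = -1, -1/3.
h''(w) = 6w + 4. h''(-1) = -2 < 0 ⇒ local maximum; h''(-1/3) = 2 > 0 ⇒ local minimum.
Thus h has its local maximum at w = -1, with value 5.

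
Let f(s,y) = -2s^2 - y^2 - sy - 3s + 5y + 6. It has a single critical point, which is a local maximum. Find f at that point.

116/7

∂f/∂s = -4s - y - 3 = 0 and ∂f/∂y = -s - 2y + 5 = 0, so (s, y) = (-11/7, 23/7).
The Hessian has f_{ss} = -4, f_{yy} = -2, f_{sy} = -1, giving D = 7 > 0 with f_{ss} < 0, so the point is a local maximum.
f(-11/7, 23/7) = 116/7.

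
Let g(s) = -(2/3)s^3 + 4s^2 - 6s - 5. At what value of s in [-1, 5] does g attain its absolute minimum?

The derivative is -2s^2 + 8s - 6, which vanishes at s = 1 and s = 3.
Compare values at every candidate in [-1, 5]: g(-1) = 17/3, g(1) = -23/3, g(3) = -5, g(5) = -55/3.
Hence the absolute minimum is -55/3 at s = 5.

5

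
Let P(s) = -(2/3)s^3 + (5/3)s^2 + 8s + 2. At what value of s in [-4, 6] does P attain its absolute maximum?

The derivative is -2s^2 + (10/3)s + 8, which vanishes at s = -4/3 and s = 3.
Candidates: P(-4) = 118/3, P(-4/3) = -334/81, P(3) = 23, P(6) = -34.
Hence the absolute maximum is 118/3 at s = -4.

-4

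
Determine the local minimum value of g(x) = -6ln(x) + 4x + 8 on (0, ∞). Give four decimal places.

11.5672

g'(x) = -6/x + 4 = 0 gives x = 3/2.
g''(x) = 6/x², which is positive for x > 0, so this is a local minimum.
g(3/2) = -6·ln(3/2) + 6 + 8 ≈ 11.5672.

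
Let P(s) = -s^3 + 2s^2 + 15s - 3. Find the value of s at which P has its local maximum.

3

P'(s) = -3s^2 + 4s + 15 = 0 at s = -5/3, 3.
P''(s) = -6s + 4. P''(-5/3) = 14 > 0 ⇒ local minimum; P''(3) = -14 < 0 ⇒ local maximum.
Thus P has its local maximum at s = 3, with value 33.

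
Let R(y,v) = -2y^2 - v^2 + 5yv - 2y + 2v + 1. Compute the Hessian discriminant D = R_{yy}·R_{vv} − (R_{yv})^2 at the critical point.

-17

∂R/∂y = -4y + 5v - 2 = 0 and ∂R/∂v = 5y - 2v + 2 = 0, so (y, v) = (-6/17, 2/17).
The Hessian has R_{yy} = -4, R_{vv} = -2, R_{yv} = 5, giving D = -17 < 0, so the point is a saddle point.
D = (-4)·(-2) − (5)^2 = -17.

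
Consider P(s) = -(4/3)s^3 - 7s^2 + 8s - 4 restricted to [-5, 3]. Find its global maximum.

-23/12

The derivative is -4s^2 - 14s + 8, which vanishes at s = -4 and s = 1/2.
Candidates: P(-5) = -157/3,  P(-4) = -188/3,  P(1/2) = -23/12,  P(3) = -79.
Hence the absolute maximum is -23/12 at s = 1/2.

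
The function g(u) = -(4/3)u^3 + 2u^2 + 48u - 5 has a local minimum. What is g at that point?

g'(u) = -4u^2 + 4u + 48 = 0 at u = -3, 4.
Second-derivative test with g''(u) = -8u + 4: g''(-3) = 28 > 0 ⇒ local minimum; g''(4) = -28 < 0 ⇒ local maximum.
Thus g has its local minimum at u = -3, with value -95.

-95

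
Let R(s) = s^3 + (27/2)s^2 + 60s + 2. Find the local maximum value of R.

R'(s) = 3s^2 + 27s + 60. Setting R'(s) = 0 gives s ∈ {-5, -4}.
Second-derivative test with R''(s) = 6s + 27: R''(-5) = -3 < 0 ⇒ local maximum; R''(-4) = 3 > 0 ⇒ local minimum.
Thus R has its local maximum at s = -5, with value -171/2.

-171/2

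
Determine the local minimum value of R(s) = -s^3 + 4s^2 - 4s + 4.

76/27

R'(s) = -3s^2 + 8s - 4. Setting R'(s) = 0 gives s ∈ {2/3, 2}.
Second-derivative test with R''(s) = -6s + 8: R''(2/3) = 4 > 0 ⇒ local minimum; R''(2) = -4 < 0 ⇒ local maximum.
The local minimum is R(2/3) = 76/27.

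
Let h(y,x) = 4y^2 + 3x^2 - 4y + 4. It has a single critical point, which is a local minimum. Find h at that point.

∂h/∂y = 8y - 4 = 0 and ∂h/∂x = 6x = 0, so (y, x) = (1/2, 0).
The Hessian has h_{yy} = 8, h_{xx} = 6, h_{yx} = 0, giving D = 48 > 0 with h_{yy} > 0, so the point is a local minimum.
h(1/2, 0) = 3.

3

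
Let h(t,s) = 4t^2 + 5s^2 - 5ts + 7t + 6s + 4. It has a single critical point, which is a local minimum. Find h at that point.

-379/55

∂h/∂t = 8t - 5s + 7 = 0 and ∂h/∂s = -5t + 10s + 6 = 0, so (t, s) = (-20/11, -83/55).
The Hessian has h_{tt} = 8, h_{ss} = 10, h_{ts} = -5, giving D = 55 > 0 with h_{tt} > 0, so the point is a local minimum.
h(-20/11, -83/55) = -379/55.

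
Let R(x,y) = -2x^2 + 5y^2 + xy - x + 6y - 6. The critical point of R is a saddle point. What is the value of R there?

∂R/∂x = -4x + y - 1 = 0 and ∂R/∂y = x + 10y + 6 = 0, so (x, y) = (-16/41, -23/41).
The Hessian has R_{xx} = -4, R_{yy} = 10, R_{xy} = 1, giving D = -41 < 0, so the point is a saddle point.
R(-16/41, -23/41) = -307/41.

-307/41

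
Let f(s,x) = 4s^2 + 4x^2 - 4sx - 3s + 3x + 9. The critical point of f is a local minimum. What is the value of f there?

33/4

∂f/∂s = 8s - 4x - 3 = 0 and ∂f/∂x = -4s + 8x + 3 = 0, so (s, x) = (1/4, -1/4).
The Hessian has f_{ss} = 8, f_{xx} = 8, f_{sx} = -4, giving D = 48 > 0 with f_{ss} > 0, so the point is a local minimum.
f(1/4, -1/4) = 33/4.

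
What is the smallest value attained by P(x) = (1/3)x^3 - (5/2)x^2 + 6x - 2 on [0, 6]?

Differentiating, P'(x) = x^2 - 5x + 6; which vanishes at x = 2 and x = 3.
Evaluating at the critical points and endpoints: P(0) = -2, P(2) = 8/3, P(3) = 5/2, P(6) = 16.
So the minimum is P(0) = -2.

-2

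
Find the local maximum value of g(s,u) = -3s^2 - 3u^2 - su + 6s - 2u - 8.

-148/35

∂g/∂s = -6s - u + 6 = 0 and ∂g/∂u = -s - 6u - 2 = 0, so (s, u) = (38/35, -18/35).
The Hessian has g_{ss} = -6, g_{uu} = -6, g_{su} = -1, giving D = 35 > 0 with g_{ss} < 0, so the point is a local maximum.
g(38/35, -18/35) = -148/35.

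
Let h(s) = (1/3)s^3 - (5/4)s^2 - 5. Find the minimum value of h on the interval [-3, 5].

-101/4

h'(s) = s^2 - (5/2)s, which vanishes at s = 0 and s = 5/2.
Evaluating at the critical points and endpoints: h(-3) = -101/4, h(0) = -5, h(5/2) = -365/48, h(5) = 65/12.
So the minimum is h(-3) = -101/4.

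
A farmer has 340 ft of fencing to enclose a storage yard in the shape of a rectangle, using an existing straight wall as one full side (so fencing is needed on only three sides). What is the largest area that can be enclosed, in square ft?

14450

Let the sides perpendicular to the wall have length x and the parallel side y, so 2x + y = 340 and the area is A = xy = x(340 − 2x).
A'(x) = 340 − 4x = 0 gives x = 85, and A''(x) = −4 < 0 confirms a maximum.
Then y = 340 − 2·85 = 170 and A = 14450.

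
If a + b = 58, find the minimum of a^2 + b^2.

1682

With a + b = 58, a^2 + b^2 = a^2 + (58 − a)^2.
The derivative 2a − 2(58 − a) = 4a − 116 vanishes at a = 29; second derivative 4 > 0, a minimum.
The minimum is 2·(29)^2 = 1682.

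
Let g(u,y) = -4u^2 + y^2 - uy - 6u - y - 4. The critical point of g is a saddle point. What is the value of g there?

-30/17

∂g/∂u = -8u - y - 6 = 0 and ∂g/∂y = -u + 2y - 1 = 0, so (u, y) = (-13/17, 2/17).
The Hessian has g_{uu} = -8, g_{yy} = 2, g_{uy} = -1, giving D = -17 < 0, so the point is a saddle point.
g(-13/17, 2/17) = -30/17.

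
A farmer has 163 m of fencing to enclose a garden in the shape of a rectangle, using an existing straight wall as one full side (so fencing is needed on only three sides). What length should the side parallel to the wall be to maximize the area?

Let the sides perpendicular to the wall have length x and the parallel side y, so 2x + y = 163 and the area is A = xy = x(163 − 2x).
A'(x) = 163 − 4x = 0 gives x = 163/4, and A''(x) = −4 < 0 confirms a maximum.
Then y = 163 − 2·163/4 = 163/2 and A = 26569/8.

163/2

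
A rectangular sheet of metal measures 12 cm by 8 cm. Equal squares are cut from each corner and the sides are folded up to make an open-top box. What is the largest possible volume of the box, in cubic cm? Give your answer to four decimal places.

67.6036

With cut size x, the volume is V(x) = x(12 − 2x)(8 − 2x) for 0 < x < 4.
V'(x) = 12x^2 − 80x + 96. Setting V'(x) = 0 gives x ≈ 1.5695 (the root in (0, 4)).
V''(x) = 24x − 80 is negative there, so this is the maximum; V ≈ 67.6036.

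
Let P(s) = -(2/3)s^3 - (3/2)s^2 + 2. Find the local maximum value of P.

Critical points: P'(s) = -2s^2 - 3s vanishes at s = -3/2, 0.
P''(s) = -4s - 3. P''(-3/2) = 3 > 0 ⇒ local minimum; P''(0) = -3 < 0 ⇒ local maximum.
Thus P has its local maximum at s = 0, with value 2.

2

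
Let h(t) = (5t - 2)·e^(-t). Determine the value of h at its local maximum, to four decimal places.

Differentiating with the product rule gives h'(t) = (-5t + 7)·e^(-t). Since e^(-t) > 0, the only critical point is t = 7/5.
h''(7/5) has the same sign as -5 < 0, so this is a local maximum.
h(7/5) = (5)·e^(-7/5) ≈ 1.2330.

1.2330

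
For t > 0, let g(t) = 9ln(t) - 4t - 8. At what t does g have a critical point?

9/4

g'(t) = 9/t − 4 = 0 gives t = 9/4.
g''(t) = -9/t², which is negative for t > 0, so this is a local maximum.
g(9/4) = 9·ln(9/4) - 9 - 8 ≈ -9.7016.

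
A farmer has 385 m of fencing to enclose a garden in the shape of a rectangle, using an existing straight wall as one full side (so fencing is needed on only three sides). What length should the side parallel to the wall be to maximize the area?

385/2

Let the sides perpendicular to the wall have length x and the parallel side y, so 2x + y = 385 and the area is A = xy = x(385 − 2x).
A'(x) = 385 − 4x = 0 gives x = 385/4, and A''(x) = −4 < 0 confirms a maximum.
Then y = 385 − 2·385/4 = 385/2 and A = 148225/8.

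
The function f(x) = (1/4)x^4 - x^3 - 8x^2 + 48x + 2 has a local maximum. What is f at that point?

Critical points: f'(x) = x^3 - 3x^2 - 16x + 48 vanishes at x = -4, 3, 4.
Since f''(x) = 3x^2 - 6x - 16, we get f''(-4) = 56 > 0 ⇒ local minimum; f''(3) = -7 < 0 ⇒ local maximum; f''(4) = 8 > 0 ⇒ local minimum.
The local maximum is f(3) = 269/4.

269/4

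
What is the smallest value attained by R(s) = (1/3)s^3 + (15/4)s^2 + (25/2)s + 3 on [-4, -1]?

The derivative is s^2 + (15/2)s + 25/2, whose only zero in [-4, -1] is s = -5/2.
Candidates: R(-4) = -25/3,  R(-5/2) = -481/48,  R(-1) = -73/12.
Hence the absolute minimum is -481/48 at s = -5/2.

-481/48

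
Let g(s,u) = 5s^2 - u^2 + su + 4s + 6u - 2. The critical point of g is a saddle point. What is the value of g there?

∂g/∂s = 10s + u + 4 = 0 and ∂g/∂u = s - 2u + 6 = 0, so (s, u) = (-2/3, 8/3).
The Hessian has g_{ss} = 10, g_{uu} = -2, g_{su} = 1, giving D = -21 < 0, so the point is a saddle point.
g(-2/3, 8/3) = 14/3.

14/3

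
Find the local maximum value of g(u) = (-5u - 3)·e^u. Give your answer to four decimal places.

g'(u) = (-5)·e^u + (-5u - 3)·1·e^u = (-5u - 8)·e^u. Since e^u > 0, the only critical point is u = -8/5.
g''(-8/5) has the same sign as -5 < 0, so this is a local maximum.
g(-8/5) = (5)·e^(-8/5) ≈ 1.0095.

1.0095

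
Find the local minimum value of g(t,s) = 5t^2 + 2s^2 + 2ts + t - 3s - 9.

∂g/∂t = 10t + 2s + 1 = 0 and ∂g/∂s = 2t + 4s - 3 = 0, so (t, s) = (-5/18, 8/9).
The Hessian has g_{tt} = 10, g_{ss} = 4, g_{ts} = 2, giving D = 36 > 0 with g_{tt} > 0, so the point is a local minimum.
g(-5/18, 8/9) = -377/36.

-377/36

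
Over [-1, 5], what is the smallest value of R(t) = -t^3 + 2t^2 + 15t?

-12

The derivative is -3t^2 + 4t + 15, whose only zero in [-1, 5] is t = 3.
Candidates: R(-1) = -12; R(3) = 36; R(5) = 0.
So the minimum is R(-1) = -12.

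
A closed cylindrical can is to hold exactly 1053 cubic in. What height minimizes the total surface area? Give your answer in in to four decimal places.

11.0267

With radius r and height h, πr²h = 1053 so h = 1053/(πr²), and S(r) = 2πr² + 2πrh = 2πr² + 2·1053/r.
S'(r) = 4πr − 2·1053/r² = 0 ⇒ r³ = 1053/(2π), so r ≈ 5.5134 and h = 2r ≈ 11.0267.
S''(r) = 4π + 4·1053/r³ > 0, so this is the minimum; S ≈ 572.9721.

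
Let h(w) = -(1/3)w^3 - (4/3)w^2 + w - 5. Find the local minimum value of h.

-11

h'(w) = -w^2 - (8/3)w + 1 = 0 at w = -3, 1/3.
Second-derivative test with h''(w) = -2w - 8/3: h''(-3) = 10/3 > 0 ⇒ local minimum; h''(1/3) = -10/3 < 0 ⇒ local maximum.
Thus h has its local minimum at w = -3, with value -11.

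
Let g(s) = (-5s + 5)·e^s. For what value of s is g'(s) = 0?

0

Differentiating with the product rule gives g'(s) = (-5s)·e^s. Since e^s > 0, the only critical point is s = 0.
g''(0) has the same sign as -5 < 0, so this is a local maximum.
g(0) = (5)·e^(0) ≈ 5.0000.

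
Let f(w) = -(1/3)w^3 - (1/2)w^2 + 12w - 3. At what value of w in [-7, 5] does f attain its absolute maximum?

3

Differentiating, f'(w) = -w^2 - w + 12; which vanishes at w = -4 and w = 3.
Compare values at every candidate in [-7, 5]: f(-7) = 17/6, f(-4) = -113/3, f(3) = 39/2, f(5) = 17/6.
The maximum over the interval is 39/2, attained at w = 3.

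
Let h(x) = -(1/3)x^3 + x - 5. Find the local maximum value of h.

-13/3

h'(x) = -x^2 + 1. Setting h'(x) = 0 gives x ∈ {-1, 1}.
h''(x) = -2x. h''(-1) = 2 > 0 ⇒ local minimum; h''(1) = -2 < 0 ⇒ local maximum.
Thus h has its local maximum at x = 1, with value -13/3.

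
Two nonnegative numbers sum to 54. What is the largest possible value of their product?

With x + y = 54, the product is P(x) = x(54 − x).
P'(x) = 54 − 2x = 0 gives x = 27; P'' = −2 < 0, so this is the maximum.
P = 27·27 = 729.

729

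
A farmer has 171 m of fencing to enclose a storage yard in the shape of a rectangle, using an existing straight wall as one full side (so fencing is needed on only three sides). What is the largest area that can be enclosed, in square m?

Let the sides perpendicular to the wall have length x and the parallel side y, so 2x + y = 171 and the area is A = xy = x(171 − 2x).
A'(x) = 171 − 4x = 0 gives x = 171/4, and A''(x) = −4 < 0 confirms a maximum.
Then y = 171 − 2·171/4 = 171/2 and A = 29241/8.

29241/8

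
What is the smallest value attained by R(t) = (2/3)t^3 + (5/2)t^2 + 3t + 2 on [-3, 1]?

-5/2

The derivative is 2t^2 + 5t + 3, which vanishes at t = -3/2 and t = -1.
Compare values at every candidate in [-3, 1]: R(-3) = -5/2; R(-3/2) = 7/8; R(-1) = 5/6; R(1) = 49/6.
Hence the absolute minimum is -5/2 at t = -3.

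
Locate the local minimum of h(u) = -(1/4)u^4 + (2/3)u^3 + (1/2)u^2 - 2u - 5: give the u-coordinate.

Critical points: h'(u) = -u^3 + 2u^2 + u - 2 vanishes at u = -1, 1, 2.
h''(u) = -3u^2 + 4u + 1. h''(-1) = -6 < 0 ⇒ local maximum; h''(1) = 2 > 0 ⇒ local minimum; h''(2) = -3 < 0 ⇒ local maximum.
Thus h has its local minimum at u = 1, with value -73/12.

1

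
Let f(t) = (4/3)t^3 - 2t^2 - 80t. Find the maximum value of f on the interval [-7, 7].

608/3

Differentiating, f'(t) = 4t^2 - 4t - 80; which vanishes at t = -4 and t = 5.
Evaluating at the critical points and endpoints: f(-7) = 14/3; f(-4) = 608/3; f(5) = -850/3; f(7) = -602/3.
So the maximum is f(-4) = 608/3.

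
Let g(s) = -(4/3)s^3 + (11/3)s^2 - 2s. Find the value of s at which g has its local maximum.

g'(s) = -4s^2 + (22/3)s - 2 = 0 at s = 1/3, 3/2.
Since g''(s) = -8s + 22/3, we get g''(1/3) = 14/3 > 0 ⇒ local minimum; g''(3/2) = -14/3 < 0 ⇒ local maximum.
The local maximum is g(3/2) = 3/4.

3/2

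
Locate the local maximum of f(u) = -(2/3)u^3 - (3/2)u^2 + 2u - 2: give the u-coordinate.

f'(u) = -2u^2 - 3u + 2. Setting f'(u) = 0 gives u ∈ {-2, 1/2}.
Since f''(u) = -4u - 3, we get f''(-2) = 5 > 0 ⇒ local minimum; f''(1/2) = -5 < 0 ⇒ local maximum.
Thus f has its local maximum at u = 1/2, with value -35/24.

1/2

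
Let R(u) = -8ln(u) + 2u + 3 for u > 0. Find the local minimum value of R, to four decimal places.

R'(u) = -8/u + 2 = 0 gives u = 4.
R''(u) = 8/u², which is positive for u > 0, so this is a local minimum.
R(4) = -8·ln(4) + 8 + 3 ≈ -0.0904.

-0.0904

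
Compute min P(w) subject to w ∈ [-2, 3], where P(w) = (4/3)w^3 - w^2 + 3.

-35/3

The derivative is 4w^2 - 2w, which vanishes at w = 0 and w = 1/2.
Compare values at every candidate in [-2, 3]: P(-2) = -35/3; P(0) = 3; P(1/2) = 35/12; P(3) = 30.
The minimum over the interval is -35/3, attained at w = -2.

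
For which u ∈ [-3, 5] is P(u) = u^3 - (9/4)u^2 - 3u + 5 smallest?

P'(u) = 3u^2 - (9/2)u - 3, which vanishes at u = -1/2 and u = 2.
Evaluating at the critical points and endpoints: P(-3) = -133/4, P(-1/2) = 93/16, P(2) = -2, P(5) = 235/4.
The minimum over the interval is -133/4, attained at u = -3.

-3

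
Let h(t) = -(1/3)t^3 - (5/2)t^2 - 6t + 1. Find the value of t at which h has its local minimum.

h'(t) = -t^2 - 5t - 6. Setting h'(t) = 0 gives t ∈ {-3, -2}.
h''(t) = -2t - 5. h''(-3) = 1 > 0 ⇒ local minimum; h''(-2) = -1 < 0 ⇒ local maximum.
So the local minimum value is h(-3) = 11/2.

-3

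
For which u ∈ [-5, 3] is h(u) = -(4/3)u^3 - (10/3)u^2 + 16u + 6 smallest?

-3

h'(u) = -4u^2 - (20/3)u + 16, which vanishes at u = -3 and u = 4/3.
Compare values at every candidate in [-5, 3]: h(-5) = 28/3,  h(-3) = -36,  h(4/3) = 1478/81,  h(3) = -12.
So the minimum is h(-3) = -36.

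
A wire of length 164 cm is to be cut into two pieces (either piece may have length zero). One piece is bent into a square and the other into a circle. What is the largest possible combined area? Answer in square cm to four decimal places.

2140.3157

Let x be the length used for the square. Square side x/4; circle radius (164−x)/(2π).
A(x) = (x/4)² + π·((164−x)/(2π))² = x²/16 + (164−x)²/(4π) for 0 ≤ x ≤ 164. A'(x) = x/8 − (164−x)/(2π) = 0 gives x = 4·164/(π+4) ≈ 91.8563.
A'' > 0, so the interior critical point is a minimum; the maximum is at an endpoint. A(0) = 2140.3157 and A(164) = 1681.0000, so the largest area is 2140.3157.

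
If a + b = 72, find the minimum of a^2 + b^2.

2592

With a + b = 72, a^2 + b^2 = a^2 + (72 − a)^2.
The derivative 2a − 2(72 − a) = 4a − 144 vanishes at a = 36; second derivative 4 > 0, a minimum.
The minimum is 2·(36)^2 = 2592.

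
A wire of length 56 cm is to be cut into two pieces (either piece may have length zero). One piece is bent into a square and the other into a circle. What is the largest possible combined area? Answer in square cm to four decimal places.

249.5550

Let x be the length used for the square. Square side x/4; circle radius (56−x)/(2π).
A(x) = (x/4)² + π·((56−x)/(2π))² = x²/16 + (56−x)²/(4π) for 0 ≤ x ≤ 56. A'(x) = x/8 − (56−x)/(2π) = 0 gives x = 4·56/(π+4) ≈ 31.3656.
A'' > 0, so the interior critical point is a minimum; the maximum is at an endpoint. A(0) = 249.5550 and A(56) = 196.0000, so the largest area is 249.5550.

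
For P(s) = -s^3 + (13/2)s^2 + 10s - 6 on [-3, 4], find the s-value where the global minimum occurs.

-2/3

P'(s) = -3s^2 + 13s + 10, whose only zero in [-3, 4] is s = -2/3.
Evaluating at the critical points and endpoints: P(-3) = 99/2; P(-2/3) = -256/27; P(4) = 74.
So the minimum is P(-2/3) = -256/27.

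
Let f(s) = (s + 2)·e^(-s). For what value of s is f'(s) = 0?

-1

By the product rule, f'(s) = (-s - 1)·e^(-s). Since e^(-s) > 0, the only critical point is s = -1.
f''(-1) has the same sign as -1 < 0, so this is a local maximum.
f(-1) = (1)·e^(1) ≈ 2.7183.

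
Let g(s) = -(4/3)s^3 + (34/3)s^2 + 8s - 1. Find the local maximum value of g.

167

g'(s) = -4s^2 + (68/3)s + 8 = 0 at s = -1/3, 6.
Since g''(s) = -8s + 68/3, we get g''(-1/3) = 76/3 > 0 ⇒ local minimum; g''(6) = -76/3 < 0 ⇒ local maximum.
So the local maximum value is g(6) = 167.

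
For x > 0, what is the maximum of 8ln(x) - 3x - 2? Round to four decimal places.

h'(x) = 8/x − 3 = 0 gives x = 8/3.
h''(x) = -8/x², which is negative for x > 0, so this is a local maximum.
h(8/3) = 8·ln(8/3) - 8 - 2 ≈ -2.1534.

-2.1534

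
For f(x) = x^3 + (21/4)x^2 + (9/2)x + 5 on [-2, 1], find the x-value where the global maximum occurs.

1

Differentiating, f'(x) = 3x^2 + (21/2)x + 9/2; whose only zero in [-2, 1] is x = -1/2.
Evaluating at the critical points and endpoints: f(-2) = 9; f(-1/2) = 63/16; f(1) = 63/4.
So the maximum is f(1) = 63/4.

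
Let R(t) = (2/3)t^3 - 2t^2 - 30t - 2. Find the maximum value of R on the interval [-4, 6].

52

Differentiating, R'(t) = 2t^2 - 4t - 30; which vanishes at t = -3 and t = 5.
Evaluating at the critical points and endpoints: R(-4) = 130/3, R(-3) = 52, R(5) = -356/3, R(6) = -110.
The maximum over the interval is 52, attained at t = -3.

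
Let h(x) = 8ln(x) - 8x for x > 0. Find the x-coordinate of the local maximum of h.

1

h'(x) = 8/x − 8 = 0 gives x = 1.
h''(x) = -8/x², which is negative for x > 0, so this is a local maximum.
h(1) = 8·ln(1) - 8 ≈ -8.0000.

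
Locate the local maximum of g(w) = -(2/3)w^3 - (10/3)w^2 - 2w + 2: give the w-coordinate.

g'(w) = -2w^2 - (20/3)w - 2 = 0 at w = -3, -1/3.
Since g''(w) = -4w - 20/3, we get g''(-3) = 16/3 > 0 ⇒ local minimum; g''(-1/3) = -16/3 < 0 ⇒ local maximum.
Thus g has its local maximum at w = -1/3, with value 188/81.

-1/3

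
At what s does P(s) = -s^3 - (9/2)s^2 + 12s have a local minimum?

P'(s) = -3s^2 - 9s + 12. Setting P'(s) = 0 gives s ∈ {-4, 1}.
Since P''(s) = -6s - 9, we get P''(-4) = 15 > 0 ⇒ local minimum; P''(1) = -15 < 0 ⇒ local maximum.
The local minimum is P(-4) = -56.

-4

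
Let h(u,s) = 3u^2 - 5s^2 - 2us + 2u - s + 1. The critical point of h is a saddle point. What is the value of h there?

43/64

∂h/∂u = 6u - 2s + 2 = 0 and ∂h/∂s = -2u - 10s - 1 = 0, so (u, s) = (-11/32, -1/32).
The Hessian has h_{uu} = 6, h_{ss} = -10, h_{us} = -2, giving D = -64 < 0, so the point is a saddle point.
h(-11/32, -1/32) = 43/64.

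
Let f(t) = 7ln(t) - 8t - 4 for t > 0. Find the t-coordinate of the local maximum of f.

f'(t) = 7/t − 8 = 0 gives t = 7/8.
f''(t) = -7/t², which is negative for t > 0, so this is a local maximum.
f(7/8) = 7·ln(7/8) - 7 - 4 ≈ -11.9347.

7/8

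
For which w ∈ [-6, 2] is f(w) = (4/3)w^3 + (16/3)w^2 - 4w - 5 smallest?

-6

Differentiating, f'(w) = 4w^2 + (32/3)w - 4; which vanishes at w = -3 and w = 1/3.
Candidates: f(-6) = -77; f(-3) = 19; f(1/3) = -461/81; f(2) = 19.
Hence the absolute minimum is -77 at w = -6.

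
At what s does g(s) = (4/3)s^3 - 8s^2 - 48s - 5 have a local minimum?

g'(s) = 4s^2 - 16s - 48. Setting g'(s) = 0 gives s ∈ {-2, 6}.
Second-derivative test with g''(s) = 8s - 16: g''(-2) = -32 < 0 ⇒ local maximum; g''(6) = 32 > 0 ⇒ local minimum.
Thus g has its local minimum at s = 6, with value -293.

6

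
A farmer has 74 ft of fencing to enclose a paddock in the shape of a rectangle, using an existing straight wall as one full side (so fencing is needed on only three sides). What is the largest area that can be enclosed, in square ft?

Let the sides perpendicular to the wall have length x and the parallel side y, so 2x + y = 74 and the area is A = xy = x(74 − 2x).
A'(x) = 74 − 4x = 0 gives x = 37/2, and A''(x) = −4 < 0 confirms a maximum.
Then y = 74 − 2·37/2 = 37 and A = 1369/2.

1369/2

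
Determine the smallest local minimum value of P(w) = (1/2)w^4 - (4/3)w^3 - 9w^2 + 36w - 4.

P'(w) = 2w^3 - 4w^2 - 18w + 36 = 0 at w = -3, 2, 3.
Since P''(w) = 6w^2 - 8w - 18, we get P''(-3) = 60 > 0 ⇒ local minimum; P''(2) = -10 < 0 ⇒ local maximum; P''(3) = 12 > 0 ⇒ local minimum.
The smallest local minimum is P(-3) = -233/2.

-233/2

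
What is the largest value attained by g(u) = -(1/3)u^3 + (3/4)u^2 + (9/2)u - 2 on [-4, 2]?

Differentiating, g'(u) = -u^2 + (3/2)u + 9/2; whose only zero in [-4, 2] is u = -3/2.
Evaluating at the critical points and endpoints: g(-4) = 40/3; g(-3/2) = -95/16; g(2) = 22/3.
The maximum over the interval is 40/3, attained at u = -4.

40/3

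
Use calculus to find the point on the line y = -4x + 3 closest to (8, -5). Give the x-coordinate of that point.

Minimize D(x)^2 = (x - 8)^2 + (-4x + 8)^2.
d/dx[D^2] = 2(x - 8) + 2·(-4)·(-4x + 8) = 0 ⇒ x = 40/17.
Then y = -109/17 and the distance is √(576/17) ≈ 5.8209.

40/17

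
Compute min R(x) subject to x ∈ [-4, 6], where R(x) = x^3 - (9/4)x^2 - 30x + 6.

Differentiating, R'(x) = 3x^2 - (9/2)x - 30; which vanishes at x = -5/2 and x = 4.
Candidates: R(-4) = 26; R(-5/2) = 821/16; R(4) = -86; R(6) = -39.
So the minimum is R(4) = -86.

-86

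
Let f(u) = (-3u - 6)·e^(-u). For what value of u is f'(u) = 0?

-1

f'(u) = (-3)·e^(-u) + (-3u - 6)·(-1)·e^(-u) = (3u + 3)·e^(-u). Since e^(-u) > 0, the only critical point is u = -1.
f''(-1) has the same sign as 3 > 0, so this is a local minimum.
f(-1) = (-3)·e^(1) ≈ -8.1548.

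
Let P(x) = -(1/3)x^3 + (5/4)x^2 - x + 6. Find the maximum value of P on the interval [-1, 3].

P'(x) = -x^2 + (5/2)x - 1, which vanishes at x = 1/2 and x = 2.
Compare values at every candidate in [-1, 3]: P(-1) = 103/12, P(1/2) = 277/48, P(2) = 19/3, P(3) = 21/4.
So the maximum is P(-1) = 103/12.

103/12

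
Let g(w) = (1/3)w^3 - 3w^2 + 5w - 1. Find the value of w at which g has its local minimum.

5

g'(w) = w^2 - 6w + 5. Setting g'(w) = 0 gives w ∈ {1, 5}.
g''(w) = 2w - 6. g''(1) = -4 < 0 ⇒ local maximum; g''(5) = 4 > 0 ⇒ local minimum.
The local minimum is g(5) = -28/3.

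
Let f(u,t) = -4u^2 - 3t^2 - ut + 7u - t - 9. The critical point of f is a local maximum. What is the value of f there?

∂f/∂u = -8u - t + 7 = 0 and ∂f/∂t = -u - 6t - 1 = 0, so (u, t) = (43/47, -15/47).
The Hessian has f_{uu} = -8, f_{tt} = -6, f_{ut} = -1, giving D = 47 > 0 with f_{uu} < 0, so the point is a local maximum.
f(43/47, -15/47) = -265/47.

-265/47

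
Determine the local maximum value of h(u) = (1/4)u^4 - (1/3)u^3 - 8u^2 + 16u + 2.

119/12

h'(u) = u^3 - u^2 - 16u + 16 = 0 at u = -4, 1, 4.
Since h''(u) = 3u^2 - 2u - 16, we get h''(-4) = 40 > 0 ⇒ local minimum; h''(1) = -15 < 0 ⇒ local maximum; h''(4) = 24 > 0 ⇒ local minimum.
So the local maximum value is h(1) = 119/12.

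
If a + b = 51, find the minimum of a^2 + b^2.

2601/2

With a + b = 51, a^2 + b^2 = a^2 + (51 − a)^2.
The derivative 2a − 2(51 − a) = 4a − 102 vanishes at a = 51/2; second derivative 4 > 0, a minimum.
The minimum is 2·(51/2)^2 = 2601/2.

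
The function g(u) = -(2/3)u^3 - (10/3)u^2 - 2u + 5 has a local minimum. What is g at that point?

-1

Critical points: g'(u) = -2u^2 - (20/3)u - 2 vanishes at u = -3, -1/3.
Since g''(u) = -4u - 20/3, we get g''(-3) = 16/3 > 0 ⇒ local minimum; g''(-1/3) = -16/3 < 0 ⇒ local maximum.
The local minimum is g(-3) = -1.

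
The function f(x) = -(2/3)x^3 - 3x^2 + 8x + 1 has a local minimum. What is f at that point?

-109/3

Critical points: f'(x) = -2x^2 - 6x + 8 vanishes at x = -4, 1.
f''(x) = -4x - 6. f''(-4) = 10 > 0 ⇒ local minimum; f''(1) = -10 < 0 ⇒ local maximum.
Thus f has its local minimum at x = -4, with value -109/3.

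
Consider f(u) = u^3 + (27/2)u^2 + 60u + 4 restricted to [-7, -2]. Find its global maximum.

The derivative is 3u^2 + 27u + 60, which vanishes at u = -5 and u = -4.
Candidates: f(-7) = -195/2; f(-5) = -167/2; f(-4) = -84; f(-2) = -70.
So the maximum is f(-2) = -70.

-70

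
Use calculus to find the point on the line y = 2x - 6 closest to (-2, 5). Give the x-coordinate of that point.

Minimize D(x)^2 = (x + 2)^2 + (2x - 11)^2.
d/dx[D^2] = 2(x + 2) + 2·2·(2x - 11) = 0 ⇒ x = 4.
Then y = 2 and the distance is √(45) ≈ 6.7082.

4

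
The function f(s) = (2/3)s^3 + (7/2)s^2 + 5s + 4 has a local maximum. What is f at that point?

Critical points: f'(s) = 2s^2 + 7s + 5 vanishes at s = -5/2, -1.
Since f''(s) = 4s + 7, we get f''(-5/2) = -3 < 0 ⇒ local maximum; f''(-1) = 3 > 0 ⇒ local minimum.
The local maximum is f(-5/2) = 71/24.

71/24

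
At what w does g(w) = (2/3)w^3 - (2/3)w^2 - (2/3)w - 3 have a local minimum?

1

Critical points: g'(w) = 2w^2 - (4/3)w - 2/3 vanishes at w = -1/3, 1.
Since g''(w) = 4w - 4/3, we get g''(-1/3) = -8/3 < 0 ⇒ local maximum; g''(1) = 8/3 > 0 ⇒ local minimum.
So the local minimum value is g(1) = -11/3.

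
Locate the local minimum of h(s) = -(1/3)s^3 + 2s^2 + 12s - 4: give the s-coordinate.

h'(s) = -s^2 + 4s + 12. Setting h'(s) = 0 gives s ∈ {-2, 6}.
Second-derivative test with h''(s) = -2s + 4: h''(-2) = 8 > 0 ⇒ local minimum; h''(6) = -8 < 0 ⇒ local maximum.
So the local minimum value is h(-2) = -52/3.

-2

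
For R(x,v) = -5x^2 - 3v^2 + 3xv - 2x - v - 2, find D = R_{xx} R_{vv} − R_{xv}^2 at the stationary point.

51

∂R/∂x = -10x + 3v - 2 = 0 and ∂R/∂v = 3x - 6v - 1 = 0, so (x, v) = (-5/17, -16/51).
The Hessian has R_{xx} = -10, R_{vv} = -6, R_{xv} = 3, giving D = 51 > 0 with R_{xx} < 0, so the point is a local maximum.
D = (-10)·(-6) − (3)^2 = 51.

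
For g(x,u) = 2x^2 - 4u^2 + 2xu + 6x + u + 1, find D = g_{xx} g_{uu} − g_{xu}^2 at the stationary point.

-36

∂g/∂x = 4x + 2u + 6 = 0 and ∂g/∂u = 2x - 8u + 1 = 0, so (x, u) = (-25/18, -2/9).
The Hessian has g_{xx} = 4, g_{uu} = -8, g_{xu} = 2, giving D = -36 < 0, so the point is a saddle point.
D = (4)·(-8) − (2)^2 = -36.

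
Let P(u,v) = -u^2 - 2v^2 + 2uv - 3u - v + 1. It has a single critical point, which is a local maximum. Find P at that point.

∂P/∂u = -2u + 2v - 3 = 0 and ∂P/∂v = 2u - 4v - 1 = 0, so (u, v) = (-7/2, -2).
The Hessian has P_{uu} = -2, P_{vv} = -4, P_{uv} = 2, giving D = 4 > 0 with P_{uu} < 0, so the point is a local maximum.
P(-7/2, -2) = 29/4.

29/4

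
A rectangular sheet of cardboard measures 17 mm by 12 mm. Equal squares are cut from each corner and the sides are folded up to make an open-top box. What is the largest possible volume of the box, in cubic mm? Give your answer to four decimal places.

With cut size x, the volume is V(x) = x(17 − 2x)(12 − 2x) for 0 < x < 6.
V'(x) = 12x^2 − 116x + 204. Setting V'(x) = 0 gives x ≈ 2.3112 (the root in (0, 6)).
V''(x) = 24x − 116 is negative there, so this is the maximum; V ≈ 211.0518.

211.0518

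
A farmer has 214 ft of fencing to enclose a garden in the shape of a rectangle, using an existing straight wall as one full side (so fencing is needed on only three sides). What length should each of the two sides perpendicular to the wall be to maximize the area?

Let the sides perpendicular to the wall have length x and the parallel side y, so 2x + y = 214 and the area is A = xy = x(214 − 2x).
A'(x) = 214 − 4x = 0 gives x = 107/2, and A''(x) = −4 < 0 confirms a maximum.
Then y = 214 − 2·107/2 = 107 and A = 11449/2.

107/2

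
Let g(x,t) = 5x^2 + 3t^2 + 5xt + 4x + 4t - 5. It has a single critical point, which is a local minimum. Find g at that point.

-223/35

∂g/∂x = 10x + 5t + 4 = 0 and ∂g/∂t = 5x + 6t + 4 = 0, so (x, t) = (-4/35, -4/7).
The Hessian has g_{xx} = 10, g_{tt} = 6, g_{xt} = 5, giving D = 35 > 0 with g_{xx} > 0, so the point is a local minimum.
g(-4/35, -4/7) = -223/35.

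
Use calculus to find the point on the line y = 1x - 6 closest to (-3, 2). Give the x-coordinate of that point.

5/2

Minimize D(x)^2 = (x + 3)^2 + (x - 8)^2.
d/dx[D^2] = 2(x + 3) + 2·1·(x - 8) = 0 ⇒ x = 5/2.
Then y = -7/2 and the distance is √(121/2) ≈ 7.7782.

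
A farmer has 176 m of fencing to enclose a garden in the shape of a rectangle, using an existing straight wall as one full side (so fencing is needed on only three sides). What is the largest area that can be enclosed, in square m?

3872

Let the sides perpendicular to the wall have length x and the parallel side y, so 2x + y = 176 and the area is A = xy = x(176 − 2x).
A'(x) = 176 − 4x = 0 gives x = 44, and A''(x) = −4 < 0 confirms a maximum.
Then y = 176 − 2·44 = 88 and A = 3872.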